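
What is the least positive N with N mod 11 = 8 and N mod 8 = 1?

41

x ≡ 1 (mod 8) gives x ∈ {1, 9, 17, 25, 33, 41}.
The first of these with x mod 11 = 8 is 41.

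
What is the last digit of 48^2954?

The units digit of 48^n cycles with period 4: 8, 4, 2, 6, …
2954 mod 4 = 2, so the last digit matches 8^2 = 4.

4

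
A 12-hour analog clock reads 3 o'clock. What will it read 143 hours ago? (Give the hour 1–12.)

143 = 11·12 + 11, so 143 mod 12 = 11.
3 − 11 → 4 on a 12-hour dial.

4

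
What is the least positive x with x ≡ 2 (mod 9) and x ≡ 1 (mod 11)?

56

x ≡ 2 (mod 9) gives x ∈ {2, 11, 20, 29, 38, 47, 56}.
The first of these with x mod 11 = 1 is 56.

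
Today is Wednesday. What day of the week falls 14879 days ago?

14879 mod 7 = 4 (since 2125·7 = 14875).
Wednesday − 4 days → Saturday.

Saturday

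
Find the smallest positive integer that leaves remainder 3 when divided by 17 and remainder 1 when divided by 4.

37

Since 4·13 ≡ 1 (mod 17), take x = 1 + 4·((3−1)·13 mod 17) = 1 + 4·9 = 37.
Check: 37 mod 17 = 3, 37 mod 4 = 1.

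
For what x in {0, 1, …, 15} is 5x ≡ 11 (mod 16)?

15

5⁻¹ ≡ 13 (mod 16) because 5·13 = 65 = 4·16 + 1.
So x ≡ 13·11 = 143 ≡ 15 (mod 16).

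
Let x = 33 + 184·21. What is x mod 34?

184·21 = 3864.
3864 = 113·34 + 22, so 3864 mod 34 = 22.
(33 + 22) mod 34 = 21.

21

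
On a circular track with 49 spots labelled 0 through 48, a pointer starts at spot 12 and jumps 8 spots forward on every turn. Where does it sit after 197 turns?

20

197·8 = 1576.
1576 − 32·49 = 8, so 1576 ≡ 8 (mod 49).
(12 + 8) mod 49 = 20.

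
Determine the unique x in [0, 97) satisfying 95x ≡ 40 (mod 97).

77

The inverse of 95 mod 97 is 48 (since 95·48 = 4560 ≡ 1).
Multiplying both sides by 48: x ≡ 48·40 = 1920 ≡ 77 (mod 97).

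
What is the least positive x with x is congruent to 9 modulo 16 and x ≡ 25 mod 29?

x ≡ 9 (mod 16) gives x ∈ {9, 25}.
The first of these with x mod 29 = 25 is 25.

25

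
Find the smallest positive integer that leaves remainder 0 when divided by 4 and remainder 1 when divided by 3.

Since 3·3 ≡ 1 (mod 4), take x = 1 + 3·((0−1)·3 mod 4) = 1 + 3·1 = 4.
Check: 4 mod 4 = 0, 4 mod 3 = 1.

4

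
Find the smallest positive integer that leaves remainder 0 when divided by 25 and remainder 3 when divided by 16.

x ≡ 3 (mod 16) gives x ∈ {3, 19, 35, 51, 67, 83, 99, 115, …}.
The first of these with x mod 25 = 0 is 275.

275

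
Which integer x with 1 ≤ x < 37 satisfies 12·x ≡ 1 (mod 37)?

34

12·34 = 408 = 11·37 + 1, so 12⁻¹ ≡ 34 (mod 37).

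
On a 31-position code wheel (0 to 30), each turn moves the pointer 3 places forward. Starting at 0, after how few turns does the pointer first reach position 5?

12

The inverse of 3 mod 31 is 21 (since 3·21 = 63 ≡ 1).
So x ≡ 21·5 = 105 ≡ 12 (mod 31).
Check: 3·12 = 36 = 1·31 + 5.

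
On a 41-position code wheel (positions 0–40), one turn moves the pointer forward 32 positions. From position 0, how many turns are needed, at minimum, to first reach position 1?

9

32·9 = 288 = 7·41 + 1, so 32⁻¹ ≡ 9 (mod 41).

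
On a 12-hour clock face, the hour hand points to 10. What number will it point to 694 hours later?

694 = 57·12 + 10, so 694 mod 12 = 10.
10 + 10 → 8 on a 12-hour dial.

8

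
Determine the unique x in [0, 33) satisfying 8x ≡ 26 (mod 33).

The inverse of 8 mod 33 is 29 (since 8·29 = 232 ≡ 1).
Multiplying both sides by 29: x ≡ 29·26 = 754 ≡ 28 (mod 33).

28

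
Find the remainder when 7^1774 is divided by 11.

3

Square-and-reduce mod 11: 7^1≡7, 7^2≡5, 7^4≡3, 7^8≡9, 7^16≡4, 7^32≡5, 7^64≡3, 7^128≡9, 7^256≡4, 7^512≡5, 7^1024≡3.
1774 = 2 + 4 + 8 + 32 + 64 + 128 + 512 + 1024, so 7^1774 ≡ 5·3·9·5·3·9·5·3 ≡ 3 (mod 11).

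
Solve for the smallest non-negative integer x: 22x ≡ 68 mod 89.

84

22⁻¹ ≡ 85 (mod 89) because 22·85 = 1870 = 21·89 + 1.
So x ≡ 85·68 = 5780 ≡ 84 (mod 89).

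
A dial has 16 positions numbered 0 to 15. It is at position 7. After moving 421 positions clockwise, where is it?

421 − 26·16 = 5, so 421 ≡ 5 (mod 16).
(7 + 5) mod 16 = 12.

12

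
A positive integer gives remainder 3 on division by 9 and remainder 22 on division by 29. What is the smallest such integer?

x ≡ 3 (mod 9) gives x ∈ {3, 12, 21, 30, 39, 48, 57, 66, …}.
The first of these with x mod 29 = 22 is 138.

138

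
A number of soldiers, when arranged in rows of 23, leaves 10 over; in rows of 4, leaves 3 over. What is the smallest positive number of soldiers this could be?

79

x ≡ 3 (mod 4) gives x ∈ {3, 7, 11, 15, 19, 23, 27, 31, …}.
The first of these with x mod 23 = 10 is 79.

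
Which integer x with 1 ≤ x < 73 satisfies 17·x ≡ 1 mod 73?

43

17·43 = 731 = 10·73 + 1, so 17⁻¹ ≡ 43 (mod 73).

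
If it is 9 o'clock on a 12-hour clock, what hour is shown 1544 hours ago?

1544 = 128·12 + 8, so 1544 mod 12 = 8.
9 − 8 → 1 on a 12-hour dial.

1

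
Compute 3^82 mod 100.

Successive squares of 3 mod 100: 3^1≡3, 3^2≡9, 3^4≡81, 3^8≡61, 3^16≡21, 3^32≡41, 3^64≡81.
82 = 2 + 16 + 64, so 3^82 ≡ 9·21·81 ≡ 9 (mod 100).

9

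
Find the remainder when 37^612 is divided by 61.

Square-and-reduce mod 61: 37^1≡37, 37^2≡27, 37^4≡58, 37^8≡9, 37^16≡20, 37^32≡34, 37^64≡58, 37^128≡9, 37^256≡20, 37^512≡34.
612 = 4 + 32 + 64 + 512, so 37^612 ≡ 58·34·58·34 ≡ 34 (mod 61).

34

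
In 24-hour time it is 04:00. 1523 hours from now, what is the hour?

1523 = 63·24 + 11, so 1523 mod 24 = 11.
(4 + 11) mod 24 = 15.

15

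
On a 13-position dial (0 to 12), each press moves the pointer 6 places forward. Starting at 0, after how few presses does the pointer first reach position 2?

9

6⁻¹ ≡ 11 (mod 13) because 6·11 = 66 = 5·13 + 1.
So x ≡ 11·2 = 22 ≡ 9 (mod 13).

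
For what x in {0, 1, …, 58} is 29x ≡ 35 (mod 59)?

The inverse of 29 mod 59 is 57 (since 29·57 = 1653 ≡ 1).
Multiplying both sides by 57: x ≡ 57·35 = 1995 ≡ 48 (mod 59).

48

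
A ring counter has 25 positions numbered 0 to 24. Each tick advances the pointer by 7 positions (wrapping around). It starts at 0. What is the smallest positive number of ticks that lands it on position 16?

7⁻¹ ≡ 18 (mod 25) because 7·18 = 126 = 5·25 + 1.
So x ≡ 18·16 = 288 ≡ 13 (mod 25).
Check: 7·13 = 91 = 3·25 + 16.

13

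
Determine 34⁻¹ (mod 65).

65 = 1·34 + 31
34 = 1·31 + 3
31 = 10·3 + 1
3 = 3·1 + 0
Back-substituting gives 34·44 ≡ 1 (mod 65).

44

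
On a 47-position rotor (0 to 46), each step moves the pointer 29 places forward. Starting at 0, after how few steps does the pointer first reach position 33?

29⁻¹ ≡ 13 (mod 47) because 29·13 = 377 = 8·47 + 1.
Multiplying both sides by 13: x ≡ 13·33 = 429 ≡ 6 (mod 47).

6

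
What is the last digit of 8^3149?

Last digits of 8^n: 8, 4, 2, 6 (period 4).
3149 leaves remainder 1 on division by 4, so 8^3149 ends in 8.

8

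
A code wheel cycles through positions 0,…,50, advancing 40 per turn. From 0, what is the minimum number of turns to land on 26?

40⁻¹ ≡ 37 (mod 51) because 40·37 = 1480 = 29·51 + 1.
So x ≡ 37·26 = 962 ≡ 44 (mod 51).

44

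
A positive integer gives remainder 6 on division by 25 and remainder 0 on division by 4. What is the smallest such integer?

Since 4·19 ≡ 1 (mod 25), take x = 0 + 4·((6−0)·19 mod 25) = 0 + 4·14 = 56.
Check: 56 mod 25 = 6, 56 mod 4 = 0.

56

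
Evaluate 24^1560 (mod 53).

1

Square-and-reduce mod 53: 24^1≡24, 24^2≡46, 24^4≡49, 24^8≡16, 24^16≡44, 24^32≡28, 24^64≡42, 24^128≡15, 24^256≡13, 24^512≡10, 24^1024≡47.
Since 1560 = 8 + 16 + 512 + 1024 in binary, 24^1560 ≡ 16·44·10·47 ≡ 1 (mod 53).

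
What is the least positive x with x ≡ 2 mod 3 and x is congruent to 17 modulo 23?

17

x ≡ 2 (mod 3) gives x ∈ {2, 5, 8, 11, 14, 17}.
The first of these with x mod 23 = 17 is 17.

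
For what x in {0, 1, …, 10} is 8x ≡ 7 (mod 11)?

5

The inverse of 8 mod 11 is 7 (since 8·7 = 56 ≡ 1).
So x ≡ 7·7 = 49 ≡ 5 (mod 11).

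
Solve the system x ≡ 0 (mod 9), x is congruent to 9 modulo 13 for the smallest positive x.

Since 13·7 ≡ 1 (mod 9), take x = 9 + 13·((0−9)·7 mod 9) = 9 + 13·0 = 9.
Check: 9 mod 9 = 0, 9 mod 13 = 9.

9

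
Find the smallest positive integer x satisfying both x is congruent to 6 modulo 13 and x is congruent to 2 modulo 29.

x ≡ 6 (mod 13) gives x ∈ {6, 19, 32, 45, 58, 71, 84, 97, …}.
The first of these with x mod 29 = 2 is 292.

292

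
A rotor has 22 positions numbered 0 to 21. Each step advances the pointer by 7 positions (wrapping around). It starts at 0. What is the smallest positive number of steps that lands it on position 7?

1

7⁻¹ ≡ 19 (mod 22) because 7·19 = 133 = 6·22 + 1.
Multiplying both sides by 19: x ≡ 19·7 = 133 ≡ 1 (mod 22).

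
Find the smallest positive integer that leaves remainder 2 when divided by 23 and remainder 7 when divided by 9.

25

x ≡ 7 (mod 9) gives x ∈ {7, 16, 25}.
The first of these with x mod 23 = 2 is 25.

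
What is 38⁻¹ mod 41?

27

38·27 = 1026 = 25·41 + 1, so 38⁻¹ ≡ 27 (mod 41).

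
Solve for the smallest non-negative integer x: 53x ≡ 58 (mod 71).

53⁻¹ ≡ 67 (mod 71) because 53·67 = 3551 = 50·71 + 1.
Multiplying both sides by 67: x ≡ 67·58 = 3886 ≡ 52 (mod 71).
Check: 53·52 = 2756 = 38·71 + 58.

52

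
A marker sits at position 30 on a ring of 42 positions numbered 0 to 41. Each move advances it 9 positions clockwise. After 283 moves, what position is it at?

15

283·9 = 2547.
2547 mod 42 = 27 (since 60·42 = 2520).
(30 + 27) mod 42 = 15.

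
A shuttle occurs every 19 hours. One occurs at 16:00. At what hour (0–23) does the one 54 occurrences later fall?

54·19 = 1026.
1026 mod 24 = 18 (since 42·24 = 1008).
(16 + 18) mod 24 = 10.

10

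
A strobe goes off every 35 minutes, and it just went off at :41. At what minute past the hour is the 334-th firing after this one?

334·35 = 11690.
11690 = 194·60 + 50, so 11690 mod 60 = 50.
(41 + 50) mod 60 = 31.

31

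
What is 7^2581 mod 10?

Powers of 7 mod 10 repeat with period 4: 7, 9, 3, 1.
2581 leaves remainder 1 on division by 4, so 7^2581 ends in 7.

7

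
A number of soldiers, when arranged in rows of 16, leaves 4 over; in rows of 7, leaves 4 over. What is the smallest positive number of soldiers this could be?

4

x ≡ 4 (mod 7) gives x ∈ {4}.
The first of these with x mod 16 = 4 is 4.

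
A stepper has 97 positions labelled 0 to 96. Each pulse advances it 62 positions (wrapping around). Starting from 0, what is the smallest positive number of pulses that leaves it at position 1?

36

97 = 1·62 + 35
62 = 1·35 + 27
35 = 1·27 + 8
27 = 3·8 + 3
8 = 2·3 + 2
3 = 1·2 + 1
2 = 2·1 + 0
Back-substituting gives 62·36 ≡ 1 (mod 97).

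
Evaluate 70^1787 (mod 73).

24

Square-and-reduce mod 73: 70^1≡70, 70^2≡9, 70^4≡8, 70^8≡64, 70^16≡8, 70^32≡64, 70^64≡8, 70^128≡64, 70^256≡8, 70^512≡64, 70^1024≡8.
Since 1787 = 1 + 2 + 8 + 16 + 32 + 64 + 128 + 512 + 1024 in binary, 70^1787 ≡ 70·9·64·8·64·8·64·64·8 ≡ 24 (mod 73).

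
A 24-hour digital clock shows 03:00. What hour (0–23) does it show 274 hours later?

274 mod 24 = 10 (since 11·24 = 264).
(3 + 10) mod 24 = 13.

13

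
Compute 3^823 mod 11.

5

Square-and-reduce mod 11: 3^1≡3, 3^2≡9, 3^4≡4, 3^8≡5, 3^16≡3, 3^32≡9, 3^64≡4, 3^128≡5, 3^256≡3, 3^512≡9.
Since 823 = 1 + 2 + 4 + 16 + 32 + 256 + 512 in binary, 3^823 ≡ 3·9·4·3·9·3·9 ≡ 5 (mod 11).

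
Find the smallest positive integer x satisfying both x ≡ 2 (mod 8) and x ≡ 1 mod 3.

10

x ≡ 1 (mod 3) gives x ∈ {1, 4, 7, 10}.
The first of these with x mod 8 = 2 is 10.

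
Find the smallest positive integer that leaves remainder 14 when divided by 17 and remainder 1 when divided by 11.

133

x ≡ 1 (mod 11) gives x ∈ {1, 12, 23, 34, 45, 56, 67, 78, …}.
The first of these with x mod 17 = 14 is 133.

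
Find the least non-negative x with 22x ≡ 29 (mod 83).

73

The inverse of 22 mod 83 is 34 (since 22·34 = 748 ≡ 1).
Multiplying both sides by 34: x ≡ 34·29 = 986 ≡ 73 (mod 83).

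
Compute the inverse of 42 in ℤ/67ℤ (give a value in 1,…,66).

42·8 = 336 = 5·67 + 1, so 42⁻¹ ≡ 8 (mod 67).

8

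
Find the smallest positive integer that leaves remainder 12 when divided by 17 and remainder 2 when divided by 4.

x ≡ 2 (mod 4) gives x ∈ {2, 6, 10, 14, 18, 22, 26, 30, …}.
The first of these with x mod 17 = 12 is 46.

46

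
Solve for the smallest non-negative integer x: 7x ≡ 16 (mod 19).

The inverse of 7 mod 19 is 11 (since 7·11 = 77 ≡ 1).
So x ≡ 11·16 = 176 ≡ 5 (mod 19).
Check: 7·5 = 35 = 1·19 + 16.

5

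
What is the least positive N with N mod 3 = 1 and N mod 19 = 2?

Since 19·1 ≡ 1 (mod 3), take x = 2 + 19·((1−2)·1 mod 3) = 2 + 19·2 = 40.
Check: 40 mod 3 = 1, 40 mod 19 = 2.

40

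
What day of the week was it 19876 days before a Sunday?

19876 − 2839·7 = 3, so 19876 ≡ 3 (mod 7).
Sunday − 3 days → Thursday.

Thursday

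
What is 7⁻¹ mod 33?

33 = 4·7 + 5
7 = 1·5 + 2
5 = 2·2 + 1
2 = 2·1 + 0
Back-substituting gives 7·19 ≡ 1 (mod 33).

19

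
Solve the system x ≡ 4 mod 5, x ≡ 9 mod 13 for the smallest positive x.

9

x ≡ 4 (mod 5) gives x ∈ {4, 9}.
The first of these with x mod 13 = 9 is 9.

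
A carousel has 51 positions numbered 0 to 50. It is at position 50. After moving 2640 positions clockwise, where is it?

2640 mod 51 = 39 (since 51·51 = 2601).
(50 + 39) mod 51 = 38.

38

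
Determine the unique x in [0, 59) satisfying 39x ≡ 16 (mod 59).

11

The inverse of 39 mod 59 is 56 (since 39·56 = 2184 ≡ 1).
So x ≡ 56·16 = 896 ≡ 11 (mod 59).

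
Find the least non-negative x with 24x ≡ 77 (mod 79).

46

The inverse of 24 mod 79 is 56 (since 24·56 = 1344 ≡ 1).
So x ≡ 56·77 = 4312 ≡ 46 (mod 79).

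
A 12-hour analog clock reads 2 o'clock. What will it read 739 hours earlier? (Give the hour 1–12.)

739 − 61·12 = 7, so 739 ≡ 7 (mod 12).
2 − 7 → 7 on a 12-hour dial.

7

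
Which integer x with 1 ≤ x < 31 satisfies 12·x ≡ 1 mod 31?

13

12·13 = 156 = 5·31 + 1, so 12⁻¹ ≡ 13 (mod 31).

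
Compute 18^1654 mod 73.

Square-and-reduce mod 73: 18^1≡18, 18^2≡32, 18^4≡2, 18^8≡4, 18^16≡16, 18^32≡37, 18^64≡55, 18^128≡32, 18^256≡2, 18^512≡4, 18^1024≡16.
1654 = 2 + 4 + 16 + 32 + 64 + 512 + 1024, so 18^1654 ≡ 32·2·16·37·55·4·16 ≡ 16 (mod 73).

16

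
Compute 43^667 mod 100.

7

Square-and-reduce mod 100: 43^1≡43, 43^2≡49, 43^4≡1, 43^8≡1, 43^16≡1, 43^32≡1, 43^64≡1, 43^128≡1, 43^256≡1, 43^512≡1.
Since 667 = 1 + 2 + 8 + 16 + 128 + 512 in binary, 43^667 ≡ 43·49·1·1·1·1 ≡ 7 (mod 100).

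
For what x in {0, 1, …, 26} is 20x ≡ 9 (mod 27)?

20⁻¹ ≡ 23 (mod 27) because 20·23 = 460 = 17·27 + 1.
Multiplying both sides by 23: x ≡ 23·9 = 207 ≡ 18 (mod 27).
Check: 20·18 = 360 = 13·27 + 9.

18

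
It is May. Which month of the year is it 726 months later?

November

Dividing 726 by 12 gives quotient 60 and remainder 6.
May + 6 months → November.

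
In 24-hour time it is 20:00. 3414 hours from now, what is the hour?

2

Dividing 3414 by 24 gives quotient 142 and remainder 6.
(20 + 6) mod 24 = 2.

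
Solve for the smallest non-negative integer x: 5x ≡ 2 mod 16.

5⁻¹ ≡ 13 (mod 16) because 5·13 = 65 = 4·16 + 1.
Multiplying both sides by 13: x ≡ 13·2 = 26 ≡ 10 (mod 16).

10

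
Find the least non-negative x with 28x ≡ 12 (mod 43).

The inverse of 28 mod 43 is 20 (since 28·20 = 560 ≡ 1).
Multiplying both sides by 20: x ≡ 20·12 = 240 ≡ 25 (mod 43).

25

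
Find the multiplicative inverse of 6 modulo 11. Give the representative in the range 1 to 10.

2

6·2 = 12 = 1·11 + 1, so 6⁻¹ ≡ 2 (mod 11).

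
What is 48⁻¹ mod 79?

79 = 1·48 + 31
48 = 1·31 + 17
31 = 1·17 + 14
17 = 1·14 + 3
14 = 4·3 + 2
3 = 1·2 + 1
2 = 2·1 + 0
Back-substituting gives 48·28 ≡ 1 (mod 79).

28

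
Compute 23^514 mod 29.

Square-and-reduce mod 29: 23^1≡23, 23^2≡7, 23^4≡20, 23^8≡23, 23^16≡7, 23^32≡20, 23^64≡23, 23^128≡7, 23^256≡20, 23^512≡23.
Since 514 = 2 + 512 in binary, 23^514 ≡ 7·23 ≡ 16 (mod 29).

16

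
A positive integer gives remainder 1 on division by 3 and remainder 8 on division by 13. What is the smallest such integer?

x ≡ 1 (mod 3) gives x ∈ {1, 4, 7, 10, 13, 16, 19, 22, …}.
The first of these with x mod 13 = 8 is 34.

34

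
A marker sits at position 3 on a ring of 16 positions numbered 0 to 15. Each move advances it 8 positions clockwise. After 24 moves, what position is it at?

3

24·8 = 192.
Dividing 192 by 16 gives quotient 12 and remainder 0.
(3 + 0) mod 16 = 3.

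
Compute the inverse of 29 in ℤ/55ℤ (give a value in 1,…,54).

19

29·19 = 551 = 10·55 + 1, so 29⁻¹ ≡ 19 (mod 55).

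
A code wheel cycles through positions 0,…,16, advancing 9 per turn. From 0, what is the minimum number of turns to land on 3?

9⁻¹ ≡ 2 (mod 17) because 9·2 = 18 = 1·17 + 1.
So x ≡ 2·3 = 6 ≡ 6 (mod 17).

6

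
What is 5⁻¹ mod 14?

3

14 = 2·5 + 4
5 = 1·4 + 1
4 = 4·1 + 0
Back-substituting gives 5·3 ≡ 1 (mod 14).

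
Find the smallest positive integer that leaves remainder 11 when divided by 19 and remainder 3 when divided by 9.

Since 9·17 ≡ 1 (mod 19), take x = 3 + 9·((11−3)·17 mod 19) = 3 + 9·3 = 30.
Check: 30 mod 19 = 11, 30 mod 9 = 3.

30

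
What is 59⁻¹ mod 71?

65

71 = 1·59 + 12
59 = 4·12 + 11
12 = 1·11 + 1
11 = 11·1 + 0
Back-substituting gives 59·65 ≡ 1 (mod 71).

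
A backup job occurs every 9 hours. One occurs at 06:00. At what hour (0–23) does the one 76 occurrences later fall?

76·9 = 684.
684 = 28·24 + 12, so 684 mod 24 = 12.
(6 + 12) mod 24 = 18.

18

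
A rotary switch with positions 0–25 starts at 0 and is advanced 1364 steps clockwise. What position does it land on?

Dividing 1364 by 26 gives quotient 52 and remainder 12.
(0 + 12) mod 26 = 12.

12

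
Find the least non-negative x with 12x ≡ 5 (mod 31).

3

12⁻¹ ≡ 13 (mod 31) because 12·13 = 156 = 5·31 + 1.
So x ≡ 13·5 = 65 ≡ 3 (mod 31).
Check: 12·3 = 36 = 1·31 + 5.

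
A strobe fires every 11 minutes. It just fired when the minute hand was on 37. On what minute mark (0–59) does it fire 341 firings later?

8

341·11 = 3751.
Dividing 3751 by 60 gives quotient 62 and remainder 31.
(37 + 31) mod 60 = 8.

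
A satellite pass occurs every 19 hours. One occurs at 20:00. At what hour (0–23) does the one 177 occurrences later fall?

23

177·19 = 3363.
Dividing 3363 by 24 gives quotient 140 and remainder 3.
(20 + 3) mod 24 = 23.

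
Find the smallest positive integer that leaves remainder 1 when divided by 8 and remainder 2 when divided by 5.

Since 5·5 ≡ 1 (mod 8), take x = 2 + 5·((1−2)·5 mod 8) = 2 + 5·3 = 17.
Check: 17 mod 8 = 1, 17 mod 5 = 2.

17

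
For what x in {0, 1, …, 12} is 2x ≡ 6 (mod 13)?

3

The inverse of 2 mod 13 is 7 (since 2·7 = 14 ≡ 1).
Multiplying both sides by 7: x ≡ 7·6 = 42 ≡ 3 (mod 13).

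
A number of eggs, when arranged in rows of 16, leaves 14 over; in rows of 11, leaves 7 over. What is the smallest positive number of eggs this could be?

x ≡ 7 (mod 11) gives x ∈ {7, 18, 29, 40, 51, 62}.
The first of these with x mod 16 = 14 is 62.

62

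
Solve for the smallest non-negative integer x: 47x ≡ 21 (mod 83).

34

47⁻¹ ≡ 53 (mod 83) because 47·53 = 2491 = 30·83 + 1.
So x ≡ 53·21 = 1113 ≡ 34 (mod 83).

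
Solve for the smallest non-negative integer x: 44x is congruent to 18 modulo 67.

40

The inverse of 44 mod 67 is 32 (since 44·32 = 1408 ≡ 1).
Multiplying both sides by 32: x ≡ 32·18 = 576 ≡ 40 (mod 67).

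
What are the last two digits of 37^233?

97

Square-and-reduce mod 100: 37^1≡37, 37^2≡69, 37^4≡61, 37^8≡21, 37^16≡41, 37^32≡81, 37^64≡61, 37^128≡21.
Since 233 = 1 + 8 + 32 + 64 + 128 in binary, 37^233 ≡ 37·21·81·61·21 ≡ 97 (mod 100).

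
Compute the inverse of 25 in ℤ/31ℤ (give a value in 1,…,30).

5

25·5 = 125 = 4·31 + 1, so 25⁻¹ ≡ 5 (mod 31).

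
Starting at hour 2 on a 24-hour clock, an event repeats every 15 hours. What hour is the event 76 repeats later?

14

76·15 = 1140.
1140 mod 24 = 12 (since 47·24 = 1128).
(2 + 12) mod 24 = 14.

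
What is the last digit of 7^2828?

Powers of 7 mod 10 repeat with period 4: 7, 9, 3, 1.
2828 mod 4 = 0, so the last digit matches 7^4 = 1.

1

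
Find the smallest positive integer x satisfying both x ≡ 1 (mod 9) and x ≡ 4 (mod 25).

Since 25·4 ≡ 1 (mod 9), take x = 4 + 25·((1−4)·4 mod 9) = 4 + 25·6 = 154.
Check: 154 mod 9 = 1, 154 mod 25 = 4.

154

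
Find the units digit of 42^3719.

Last digits of 2^n: 2, 4, 8, 6 (period 4).
3719 mod 4 = 3, so the last digit matches 2^3 = 8.

8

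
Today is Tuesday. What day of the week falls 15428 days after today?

Tuesday

Dividing 15428 by 7 gives quotient 2204 and remainder 0.
Tuesday + 0 days → Tuesday.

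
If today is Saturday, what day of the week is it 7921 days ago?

Dividing 7921 by 7 gives quotient 1131 and remainder 4.
Saturday − 4 days → Tuesday.

Tuesday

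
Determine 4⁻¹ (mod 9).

4·7 = 28 = 3·9 + 1, so 4⁻¹ ≡ 7 (mod 9).

7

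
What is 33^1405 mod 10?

3

Powers of 3 mod 10 repeat with period 4: 3, 9, 7, 1.
1405 mod 4 = 1, so the last digit matches 3^1 = 3.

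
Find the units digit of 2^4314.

Powers of 2 mod 10 repeat with period 4: 2, 4, 8, 6.
4314 mod 4 = 2, so the last digit matches 2^2 = 4.

4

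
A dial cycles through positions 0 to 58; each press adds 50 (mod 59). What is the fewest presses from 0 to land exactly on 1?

50·13 = 650 = 11·59 + 1, so 50⁻¹ ≡ 13 (mod 59).

13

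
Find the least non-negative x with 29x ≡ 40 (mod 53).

16

The inverse of 29 mod 53 is 11 (since 29·11 = 319 ≡ 1).
Multiplying both sides by 11: x ≡ 11·40 = 440 ≡ 16 (mod 53).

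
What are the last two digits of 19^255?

By repeated squaring mod 100: 19^1≡19, 19^2≡61, 19^4≡21, 19^8≡41, 19^16≡81, 19^32≡61, 19^64≡21, 19^128≡41.
Since 255 = 1 + 2 + 4 + 8 + 16 + 32 + 64 + 128 in binary, 19^255 ≡ 19·61·21·41·81·61·21·41 ≡ 99 (mod 100).

99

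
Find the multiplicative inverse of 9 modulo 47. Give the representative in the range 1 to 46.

9·21 = 189 = 4·47 + 1, so 9⁻¹ ≡ 21 (mod 47).

21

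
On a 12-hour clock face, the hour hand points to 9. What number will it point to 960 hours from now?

960 − 80·12 = 0, so 960 ≡ 0 (mod 12).
9 + 0 → 9 on a 12-hour dial.

9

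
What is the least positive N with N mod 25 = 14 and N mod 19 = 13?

89

Since 19·4 ≡ 1 (mod 25), take x = 13 + 19·((14−13)·4 mod 25) = 13 + 19·4 = 89.
Check: 89 mod 25 = 14, 89 mod 19 = 13.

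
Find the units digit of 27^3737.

Last digits of 7^n: 7, 9, 3, 1 (period 4).
3737 leaves remainder 1 on division by 4, so 27^3737 ends in 7.

7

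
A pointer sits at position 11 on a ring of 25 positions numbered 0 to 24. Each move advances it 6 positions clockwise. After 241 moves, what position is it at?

241·6 = 1446.
1446 mod 25 = 21 (since 57·25 = 1425).
(11 + 21) mod 25 = 7.

7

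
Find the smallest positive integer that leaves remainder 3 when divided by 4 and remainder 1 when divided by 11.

23

x ≡ 3 (mod 4) gives x ∈ {3, 7, 11, 15, 19, 23}.
The first of these with x mod 11 = 1 is 23.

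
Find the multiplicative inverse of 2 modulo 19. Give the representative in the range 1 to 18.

2·10 = 20 = 1·19 + 1, so 2⁻¹ ≡ 10 (mod 19).

10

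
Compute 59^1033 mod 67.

By repeated squaring mod 67: 59^1≡59, 59^2≡64, 59^4≡9, 59^8≡14, 59^16≡62, 59^32≡25, 59^64≡22, 59^128≡15, 59^256≡24, 59^512≡40, 59^1024≡59.
Since 1033 = 1 + 8 + 1024 in binary, 59^1033 ≡ 59·14·59 ≡ 25 (mod 67).

25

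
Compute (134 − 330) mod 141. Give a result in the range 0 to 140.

330 = 2·141 + 48, so 330 mod 141 = 48.
(134 − 48) mod 141 = 86.

86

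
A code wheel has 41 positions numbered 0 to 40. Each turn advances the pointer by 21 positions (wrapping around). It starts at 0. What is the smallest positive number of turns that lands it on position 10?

The inverse of 21 mod 41 is 2 (since 21·2 = 42 ≡ 1).
Multiplying both sides by 2: x ≡ 2·10 = 20 ≡ 20 (mod 41).

20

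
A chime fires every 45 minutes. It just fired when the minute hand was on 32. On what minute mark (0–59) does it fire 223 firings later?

47

223·45 = 10035.
10035 = 167·60 + 15, so 10035 mod 60 = 15.
(32 + 15) mod 60 = 47.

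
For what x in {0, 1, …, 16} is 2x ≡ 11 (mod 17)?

14

2⁻¹ ≡ 9 (mod 17) because 2·9 = 18 = 1·17 + 1.
Multiplying both sides by 9: x ≡ 9·11 = 99 ≡ 14 (mod 17).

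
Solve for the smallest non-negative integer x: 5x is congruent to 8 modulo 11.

The inverse of 5 mod 11 is 9 (since 5·9 = 45 ≡ 1).
Multiplying both sides by 9: x ≡ 9·8 = 72 ≡ 6 (mod 11).

6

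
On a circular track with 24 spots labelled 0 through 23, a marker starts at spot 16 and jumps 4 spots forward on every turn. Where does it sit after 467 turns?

12

467·4 = 1868.
Dividing 1868 by 24 gives quotient 77 and remainder 20.
(16 + 20) mod 24 = 12.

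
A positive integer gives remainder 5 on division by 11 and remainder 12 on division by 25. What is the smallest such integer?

x ≡ 5 (mod 11) gives x ∈ {5, 16, 27, 38, 49, 60, 71, 82, …}.
The first of these with x mod 25 = 12 is 137.

137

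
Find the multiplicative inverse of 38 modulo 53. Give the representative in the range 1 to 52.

53 = 1·38 + 15
38 = 2·15 + 8
15 = 1·8 + 7
8 = 1·7 + 1
7 = 7·1 + 0
Back-substituting gives 38·7 ≡ 1 (mod 53).

7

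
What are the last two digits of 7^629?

07

Square-and-reduce mod 100: 7^1≡7, 7^2≡49, 7^4≡1, 7^8≡1, 7^16≡1, 7^32≡1, 7^64≡1, 7^128≡1, 7^256≡1, 7^512≡1.
629 = 1 + 4 + 16 + 32 + 64 + 512, so 7^629 ≡ 7·1·1·1·1·1 ≡ 7 (mod 100).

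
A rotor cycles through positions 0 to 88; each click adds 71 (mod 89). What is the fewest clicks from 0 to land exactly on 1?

84

89 = 1·71 + 18
71 = 3·18 + 17
18 = 1·17 + 1
17 = 17·1 + 0
Back-substituting gives 71·84 ≡ 1 (mod 89).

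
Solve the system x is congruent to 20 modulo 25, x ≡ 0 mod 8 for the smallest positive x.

120

x ≡ 0 (mod 8) gives x ∈ {0, 8, 16, 24, 32, 40, 48, 56, …}.
The first of these with x mod 25 = 20 is 120.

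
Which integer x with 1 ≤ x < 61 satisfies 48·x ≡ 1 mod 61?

14

48·14 = 672 = 11·61 + 1, so 48⁻¹ ≡ 14 (mod 61).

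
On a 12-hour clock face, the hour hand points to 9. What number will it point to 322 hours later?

322 mod 12 = 10 (since 26·12 = 312).
9 + 10 → 7 on a 12-hour dial.

7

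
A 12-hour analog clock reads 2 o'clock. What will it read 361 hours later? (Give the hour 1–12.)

361 = 30·12 + 1, so 361 mod 12 = 1.
2 + 1 → 3 on a 12-hour dial.

3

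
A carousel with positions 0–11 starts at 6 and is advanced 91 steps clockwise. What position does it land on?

91 mod 12 = 7 (since 7·12 = 84).
(6 + 7) mod 12 = 1.

1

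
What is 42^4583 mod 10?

The units digit of 42^n cycles with period 4: 2, 4, 8, 6, …
4583 leaves remainder 3 on division by 4, so 42^4583 ends in 8.

8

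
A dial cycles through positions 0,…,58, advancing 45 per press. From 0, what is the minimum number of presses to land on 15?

20

The inverse of 45 mod 59 is 21 (since 45·21 = 945 ≡ 1).
Multiplying both sides by 21: x ≡ 21·15 = 315 ≡ 20 (mod 59).
Check: 45·20 = 900 = 15·59 + 15.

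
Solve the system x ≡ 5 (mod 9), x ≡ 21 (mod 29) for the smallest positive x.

x ≡ 5 (mod 9) gives x ∈ {5, 14, 23, 32, 41, 50}.
The first of these with x mod 29 = 21 is 50.

50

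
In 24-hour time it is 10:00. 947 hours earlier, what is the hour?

947 − 39·24 = 11, so 947 ≡ 11 (mod 24).
(10 − 11) mod 24 = 23.

23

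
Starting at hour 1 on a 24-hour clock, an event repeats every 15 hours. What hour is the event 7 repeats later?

7·15 = 105.
105 = 4·24 + 9, so 105 mod 24 = 9.
(1 + 9) mod 24 = 10.

10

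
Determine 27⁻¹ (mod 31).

23

31 = 1·27 + 4
27 = 6·4 + 3
4 = 1·3 + 1
3 = 3·1 + 0
Back-substituting gives 27·23 ≡ 1 (mod 31).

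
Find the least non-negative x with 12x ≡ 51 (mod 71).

The inverse of 12 mod 71 is 6 (since 12·6 = 72 ≡ 1).
Multiplying both sides by 6: x ≡ 6·51 = 306 ≡ 22 (mod 71).
Check: 12·22 = 264 = 3·71 + 51.

22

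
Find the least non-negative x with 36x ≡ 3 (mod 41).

24

36⁻¹ ≡ 8 (mod 41) because 36·8 = 288 = 7·41 + 1.
Multiplying both sides by 8: x ≡ 8·3 = 24 ≡ 24 (mod 41).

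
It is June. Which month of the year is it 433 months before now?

Dividing 433 by 12 gives quotient 36 and remainder 1.
June − 1 month → May.

May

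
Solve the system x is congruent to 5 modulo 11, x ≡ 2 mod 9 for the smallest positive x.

38

Since 9·5 ≡ 1 (mod 11), take x = 2 + 9·((5−2)·5 mod 11) = 2 + 9·4 = 38.
Check: 38 mod 11 = 5, 38 mod 9 = 2.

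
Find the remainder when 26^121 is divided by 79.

40

By repeated squaring mod 79: 26^1≡26, 26^2≡44, 26^4≡40, 26^8≡20, 26^16≡5, 26^32≡25, 26^64≡72.
Since 121 = 1 + 8 + 16 + 32 + 64 in binary, 26^121 ≡ 26·20·5·25·72 ≡ 40 (mod 79).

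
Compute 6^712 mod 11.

Successive squares of 6 mod 11: 6^1≡6, 6^2≡3, 6^4≡9, 6^8≡4, 6^16≡5, 6^32≡3, 6^64≡9, 6^128≡4, 6^256≡5, 6^512≡3.
712 = 8 + 64 + 128 + 512, so 6^712 ≡ 4·9·4·3 ≡ 3 (mod 11).

3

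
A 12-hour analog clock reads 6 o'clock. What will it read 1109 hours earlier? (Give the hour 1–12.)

1

Dividing 1109 by 12 gives quotient 92 and remainder 5.
6 − 5 → 1 on a 12-hour dial.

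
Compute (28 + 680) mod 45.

33

680 = 15·45 + 5, so 680 mod 45 = 5.
(28 + 5) mod 45 = 33.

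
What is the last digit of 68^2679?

2

Powers of 8 mod 10 repeat with period 4: 8, 4, 2, 6.
2679 leaves remainder 3 on division by 4, so 68^2679 ends in 2.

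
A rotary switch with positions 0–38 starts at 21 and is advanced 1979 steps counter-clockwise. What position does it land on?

31

Dividing 1979 by 39 gives quotient 50 and remainder 29.
(21 − 29) mod 39 = 31.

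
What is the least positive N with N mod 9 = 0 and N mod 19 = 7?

45

x ≡ 0 (mod 9) gives x ∈ {0, 9, 18, 27, 36, 45}.
The first of these with x mod 19 = 7 is 45.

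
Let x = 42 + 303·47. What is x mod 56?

303·47 = 14241.
Dividing 14241 by 56 gives quotient 254 and remainder 17.
(42 + 17) mod 56 = 3.

3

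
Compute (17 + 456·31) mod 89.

2

456·31 = 14136.
14136 = 158·89 + 74, so 14136 mod 89 = 74.
(17 + 74) mod 89 = 2.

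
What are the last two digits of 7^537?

By repeated squaring mod 100: 7^1≡7, 7^2≡49, 7^4≡1, 7^8≡1, 7^16≡1, 7^32≡1, 7^64≡1, 7^128≡1, 7^256≡1, 7^512≡1.
537 = 1 + 8 + 16 + 512, so 7^537 ≡ 7·1·1·1 ≡ 7 (mod 100).

07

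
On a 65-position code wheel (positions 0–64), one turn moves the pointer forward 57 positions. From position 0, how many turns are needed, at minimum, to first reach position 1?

8

57·8 = 456 = 7·65 + 1, so 57⁻¹ ≡ 8 (mod 65).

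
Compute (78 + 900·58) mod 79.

900·58 = 52200.
Dividing 52200 by 79 gives quotient 660 and remainder 60.
(78 + 60) mod 79 = 59.

59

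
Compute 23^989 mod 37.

By repeated squaring mod 37: 23^1≡23, 23^2≡11, 23^4≡10, 23^8≡26, 23^16≡10, 23^32≡26, 23^64≡10, 23^128≡26, 23^256≡10, 23^512≡26.
Since 989 = 1 + 4 + 8 + 16 + 64 + 128 + 256 + 512 in binary, 23^989 ≡ 23·10·26·10·10·26·10·26 ≡ 8 (mod 37).

8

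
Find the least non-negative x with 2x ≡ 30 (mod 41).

The inverse of 2 mod 41 is 21 (since 2·21 = 42 ≡ 1).
Multiplying both sides by 21: x ≡ 21·30 = 630 ≡ 15 (mod 41).

15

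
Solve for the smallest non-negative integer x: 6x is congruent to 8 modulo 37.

The inverse of 6 mod 37 is 31 (since 6·31 = 186 ≡ 1).
So x ≡ 31·8 = 248 ≡ 26 (mod 37).

26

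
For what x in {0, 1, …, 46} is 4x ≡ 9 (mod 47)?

14

4⁻¹ ≡ 12 (mod 47) because 4·12 = 48 = 1·47 + 1.
Multiplying both sides by 12: x ≡ 12·9 = 108 ≡ 14 (mod 47).
Check: 4·14 = 56 = 1·47 + 9.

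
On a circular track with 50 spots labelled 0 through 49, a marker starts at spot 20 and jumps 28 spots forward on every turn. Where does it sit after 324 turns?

324·28 = 9072.
Dividing 9072 by 50 gives quotient 181 and remainder 22.
(20 + 22) mod 50 = 42.

42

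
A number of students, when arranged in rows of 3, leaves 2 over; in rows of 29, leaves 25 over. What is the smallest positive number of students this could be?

83

x ≡ 2 (mod 3) gives x ∈ {2, 5, 8, 11, 14, 17, 20, 23, …}.
The first of these with x mod 29 = 25 is 83.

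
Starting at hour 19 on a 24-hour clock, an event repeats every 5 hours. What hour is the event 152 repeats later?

152·5 = 760.
760 − 31·24 = 16, so 760 ≡ 16 (mod 24).
(19 + 16) mod 24 = 11.

11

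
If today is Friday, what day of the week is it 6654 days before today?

Monday

6654 − 950·7 = 4, so 6654 ≡ 4 (mod 7).
Friday − 4 days → Monday.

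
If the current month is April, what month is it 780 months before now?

780 − 65·12 = 0, so 780 ≡ 0 (mod 12).
April − 0 months → April.

April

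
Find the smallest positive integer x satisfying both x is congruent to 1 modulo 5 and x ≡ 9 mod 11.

x ≡ 1 (mod 5) gives x ∈ {1, 6, 11, 16, 21, 26, 31}.
The first of these with x mod 11 = 9 is 31.

31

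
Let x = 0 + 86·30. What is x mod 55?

86·30 = 2580.
2580 = 46·55 + 50, so 2580 mod 55 = 50.
(0 + 50) mod 55 = 50.

50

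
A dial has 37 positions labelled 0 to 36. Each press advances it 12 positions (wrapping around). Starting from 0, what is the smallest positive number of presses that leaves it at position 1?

34

37 = 3·12 + 1
12 = 12·1 + 0
Back-substituting gives 12·34 ≡ 1 (mod 37).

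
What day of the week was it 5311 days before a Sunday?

Dividing 5311 by 7 gives quotient 758 and remainder 5.
Sunday − 5 days → Tuesday.

Tuesday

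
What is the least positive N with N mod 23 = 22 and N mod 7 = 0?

x ≡ 0 (mod 7) gives x ∈ {0, 7, 14, 21, 28, 35, 42, 49, …}.
The first of these with x mod 23 = 22 is 91.

91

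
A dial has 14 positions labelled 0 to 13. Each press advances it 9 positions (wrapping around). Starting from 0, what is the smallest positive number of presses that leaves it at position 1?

14 = 1·9 + 5
9 = 1·5 + 4
5 = 1·4 + 1
4 = 4·1 + 0
Back-substituting gives 9·11 ≡ 1 (mod 14).

11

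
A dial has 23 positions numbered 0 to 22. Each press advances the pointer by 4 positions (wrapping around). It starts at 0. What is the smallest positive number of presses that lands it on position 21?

11

The inverse of 4 mod 23 is 6 (since 4·6 = 24 ≡ 1).
Multiplying both sides by 6: x ≡ 6·21 = 126 ≡ 11 (mod 23).
Check: 4·11 = 44 = 1·23 + 21.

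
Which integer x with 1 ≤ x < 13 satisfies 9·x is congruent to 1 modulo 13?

13 = 1·9 + 4
9 = 2·4 + 1
4 = 4·1 + 0
Back-substituting gives 9·3 ≡ 1 (mod 13).

3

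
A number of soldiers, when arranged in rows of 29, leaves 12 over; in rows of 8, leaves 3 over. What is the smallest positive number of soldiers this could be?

99

Since 8·11 ≡ 1 (mod 29), take x = 3 + 8·((12−3)·11 mod 29) = 3 + 8·12 = 99.
Check: 99 mod 29 = 12, 99 mod 8 = 3.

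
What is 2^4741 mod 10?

2

Powers of 2 mod 10 repeat with period 4: 2, 4, 8, 6.
4741 leaves remainder 1 on division by 4, so 2^4741 ends in 2.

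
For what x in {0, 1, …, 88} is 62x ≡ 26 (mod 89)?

The inverse of 62 mod 89 is 56 (since 62·56 = 3472 ≡ 1).
So x ≡ 56·26 = 1456 ≡ 32 (mod 89).
Check: 62·32 = 1984 = 22·89 + 26.

32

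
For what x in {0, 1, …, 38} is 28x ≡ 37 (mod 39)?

25

The inverse of 28 mod 39 is 7 (since 28·7 = 196 ≡ 1).
So x ≡ 7·37 = 259 ≡ 25 (mod 39).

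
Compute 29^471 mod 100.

Square-and-reduce mod 100: 29^1≡29, 29^2≡41, 29^4≡81, 29^8≡61, 29^16≡21, 29^32≡41, 29^64≡81, 29^128≡61, 29^256≡21.
471 = 1 + 2 + 4 + 16 + 64 + 128 + 256, so 29^471 ≡ 29·41·81·21·81·61·21 ≡ 29 (mod 100).

29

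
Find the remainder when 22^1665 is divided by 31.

30

Successive squares of 22 mod 31: 22^1≡22, 22^2≡19, 22^4≡20, 22^8≡28, 22^16≡9, 22^32≡19, 22^64≡20, 22^128≡28, 22^256≡9, 22^512≡19, 22^1024≡20.
1665 = 1 + 128 + 512 + 1024, so 22^1665 ≡ 22·28·19·20 ≡ 30 (mod 31).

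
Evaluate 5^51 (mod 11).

5

Successive squares of 5 mod 11: 5^1≡5, 5^2≡3, 5^4≡9, 5^8≡4, 5^16≡5, 5^32≡3.
51 = 1 + 2 + 16 + 32, so 5^51 ≡ 5·3·5·3 ≡ 5 (mod 11).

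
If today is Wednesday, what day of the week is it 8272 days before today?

Friday

8272 mod 7 = 5 (since 1181·7 = 8267).
Wednesday − 5 days → Friday.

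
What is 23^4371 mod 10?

Powers of 3 mod 10 repeat with period 4: 3, 9, 7, 1.
4371 mod 4 = 3, so the last digit matches 3^3 = 7.

7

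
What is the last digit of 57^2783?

3

Last digits of 7^n: 7, 9, 3, 1 (period 4).
2783 leaves remainder 3 on division by 4, so 57^2783 ends in 3.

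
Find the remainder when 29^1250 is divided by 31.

By repeated squaring mod 31: 29^1≡29, 29^2≡4, 29^4≡16, 29^8≡8, 29^16≡2, 29^32≡4, 29^64≡16, 29^128≡8, 29^256≡2, 29^512≡4, 29^1024≡16.
Since 1250 = 2 + 32 + 64 + 128 + 1024 in binary, 29^1250 ≡ 4·4·16·8·16 ≡ 1 (mod 31).

1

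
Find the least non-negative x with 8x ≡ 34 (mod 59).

19

8⁻¹ ≡ 37 (mod 59) because 8·37 = 296 = 5·59 + 1.
Multiplying both sides by 37: x ≡ 37·34 = 1258 ≡ 19 (mod 59).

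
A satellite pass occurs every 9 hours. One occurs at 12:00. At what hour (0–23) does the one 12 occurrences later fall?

12·9 = 108.
Dividing 108 by 24 gives quotient 4 and remainder 12.
(12 + 12) mod 24 = 0.

0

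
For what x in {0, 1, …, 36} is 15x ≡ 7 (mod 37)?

The inverse of 15 mod 37 is 5 (since 15·5 = 75 ≡ 1).
So x ≡ 5·7 = 35 ≡ 35 (mod 37).

35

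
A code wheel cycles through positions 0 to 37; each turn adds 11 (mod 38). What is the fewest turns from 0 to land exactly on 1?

7

11·7 = 77 = 2·38 + 1, so 11⁻¹ ≡ 7 (mod 38).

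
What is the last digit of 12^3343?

8

Powers of 2 mod 10 repeat with period 4: 2, 4, 8, 6.
3343 leaves remainder 3 on division by 4, so 12^3343 ends in 8.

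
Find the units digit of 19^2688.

The units digit of 19^n cycles with period 2: 9, 1, …
2688 mod 2 = 0, so the last digit matches 9^2 = 1.

1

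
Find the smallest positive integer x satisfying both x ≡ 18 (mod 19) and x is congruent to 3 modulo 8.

Since 8·12 ≡ 1 (mod 19), take x = 3 + 8·((18−3)·12 mod 19) = 3 + 8·9 = 75.
Check: 75 mod 19 = 18, 75 mod 8 = 3.

75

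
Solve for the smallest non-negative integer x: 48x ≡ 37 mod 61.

The inverse of 48 mod 61 is 14 (since 48·14 = 672 ≡ 1).
So x ≡ 14·37 = 518 ≡ 30 (mod 61).

30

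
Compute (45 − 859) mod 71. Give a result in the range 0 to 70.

38

Dividing 859 by 71 gives quotient 12 and remainder 7.
(45 − 7) mod 71 = 38.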